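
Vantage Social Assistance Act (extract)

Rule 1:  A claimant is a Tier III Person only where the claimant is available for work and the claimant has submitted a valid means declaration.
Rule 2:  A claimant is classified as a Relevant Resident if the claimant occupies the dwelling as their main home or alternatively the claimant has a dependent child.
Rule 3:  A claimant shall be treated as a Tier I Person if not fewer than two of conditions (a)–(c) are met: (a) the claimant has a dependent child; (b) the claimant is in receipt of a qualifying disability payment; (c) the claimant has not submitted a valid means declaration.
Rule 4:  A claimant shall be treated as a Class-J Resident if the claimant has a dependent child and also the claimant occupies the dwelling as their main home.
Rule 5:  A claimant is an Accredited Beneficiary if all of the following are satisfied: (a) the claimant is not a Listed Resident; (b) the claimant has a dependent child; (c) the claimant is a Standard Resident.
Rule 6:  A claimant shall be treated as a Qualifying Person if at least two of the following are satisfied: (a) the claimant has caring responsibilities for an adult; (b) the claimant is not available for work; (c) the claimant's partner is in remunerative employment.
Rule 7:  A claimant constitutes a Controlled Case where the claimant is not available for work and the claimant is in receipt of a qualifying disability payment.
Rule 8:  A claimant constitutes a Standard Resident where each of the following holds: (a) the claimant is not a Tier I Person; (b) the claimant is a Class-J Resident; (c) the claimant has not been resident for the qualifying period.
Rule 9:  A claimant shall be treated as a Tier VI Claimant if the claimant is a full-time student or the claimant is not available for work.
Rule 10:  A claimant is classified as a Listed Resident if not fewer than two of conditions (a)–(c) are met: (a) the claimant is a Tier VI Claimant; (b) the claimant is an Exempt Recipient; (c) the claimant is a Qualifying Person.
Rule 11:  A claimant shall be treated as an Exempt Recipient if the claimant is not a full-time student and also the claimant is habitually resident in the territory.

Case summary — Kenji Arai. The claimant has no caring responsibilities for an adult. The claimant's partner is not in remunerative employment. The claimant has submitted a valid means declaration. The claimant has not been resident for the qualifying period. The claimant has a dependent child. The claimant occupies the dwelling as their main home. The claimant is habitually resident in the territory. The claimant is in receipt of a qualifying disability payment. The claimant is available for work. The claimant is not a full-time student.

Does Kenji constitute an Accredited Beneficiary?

No

rule 9 — Tier VI Claimant: [the claimant is a full-time student? no] OR [the claimant is not available for work? no] → not satisfied.
rule 11 — Exempt Recipient: [the claimant is not a full-time student? yes] AND [the claimant is habitually resident in the territory? yes] → satisfied.
rule 6 — Qualifying Person: the claimant has caring responsibilities for an adult? no; the claimant is not available for work? no; the claimant's partner is in remunerative employment? no — 0 of 3 hold (need ≥2) → not satisfied.
rule 10 — Listed Resident: Tier VI Claimant (rule 9)? no; Exempt Recipient (rule 11)? yes; Qualifying Person (rule 6)? no — 1 of 3 hold (need ≥2) → not satisfied.
rule 3 — Tier I Person: the claimant has a dependent child? yes; the claimant is in receipt of a qualifying disability payment? yes; the claimant has not submitted a valid means declaration? no — 2 of 3 hold (need ≥2) → satisfied.
rule 4 — Class-J Resident: [the claimant has a dependent child? yes] AND [the claimant occupies the dwelling as their main home? yes] → satisfied.
rule 8 — Standard Resident: [not a Tier I Person (rule 3)? no] AND [Class-J Resident (rule 4)? yes] AND [the claimant has not been resident for the qualifying period? yes] → not satisfied.
rule 5 — Accredited Beneficiary: [not a Listed Resident (rule 10)? yes] AND [the claimant has a dependent child? yes] AND [Standard Resident (rule 8)? no] → not satisfied.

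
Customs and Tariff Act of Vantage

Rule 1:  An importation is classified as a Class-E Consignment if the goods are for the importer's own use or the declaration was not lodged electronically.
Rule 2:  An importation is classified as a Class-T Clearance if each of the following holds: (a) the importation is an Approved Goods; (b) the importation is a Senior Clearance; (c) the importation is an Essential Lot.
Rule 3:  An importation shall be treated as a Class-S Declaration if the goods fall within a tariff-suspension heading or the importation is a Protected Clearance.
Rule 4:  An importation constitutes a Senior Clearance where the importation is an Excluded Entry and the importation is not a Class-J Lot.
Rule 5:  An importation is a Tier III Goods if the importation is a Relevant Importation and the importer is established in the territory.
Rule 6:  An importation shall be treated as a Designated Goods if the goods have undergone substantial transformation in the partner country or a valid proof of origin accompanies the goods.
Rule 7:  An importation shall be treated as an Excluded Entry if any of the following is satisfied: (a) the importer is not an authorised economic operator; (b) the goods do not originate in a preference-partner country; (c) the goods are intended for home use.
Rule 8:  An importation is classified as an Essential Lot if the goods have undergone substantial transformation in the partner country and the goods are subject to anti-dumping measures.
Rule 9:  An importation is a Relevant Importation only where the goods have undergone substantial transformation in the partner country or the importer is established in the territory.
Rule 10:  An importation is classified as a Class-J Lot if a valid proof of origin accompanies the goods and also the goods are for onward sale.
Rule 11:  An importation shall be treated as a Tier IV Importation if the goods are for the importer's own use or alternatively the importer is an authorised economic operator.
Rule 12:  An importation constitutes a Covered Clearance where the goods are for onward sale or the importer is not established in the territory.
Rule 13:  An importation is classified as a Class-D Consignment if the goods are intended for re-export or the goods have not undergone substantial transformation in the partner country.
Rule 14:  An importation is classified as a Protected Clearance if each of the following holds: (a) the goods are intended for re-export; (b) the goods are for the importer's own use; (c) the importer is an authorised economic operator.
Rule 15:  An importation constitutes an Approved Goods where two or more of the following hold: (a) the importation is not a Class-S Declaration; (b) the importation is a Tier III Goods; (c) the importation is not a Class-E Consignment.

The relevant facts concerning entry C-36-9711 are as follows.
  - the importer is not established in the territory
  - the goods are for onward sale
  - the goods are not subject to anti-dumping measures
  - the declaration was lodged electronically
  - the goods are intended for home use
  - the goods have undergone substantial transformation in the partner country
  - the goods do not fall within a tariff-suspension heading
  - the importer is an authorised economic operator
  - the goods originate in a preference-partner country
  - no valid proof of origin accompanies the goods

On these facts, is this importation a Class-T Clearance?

No

Under rule 14: the goods are intended for re-export? no; and the goods are for the importer's own use? no; and the importer is an authorised economic operator? yes. So the importation is not a Protected Clearance.
Under rule 3: the goods fall within a tariff-suspension heading? no; or Protected Clearance (rule 14)? no. So the importation is not a Class-S Declaration.
Under rule 9: the goods have undergone substantial transformation in the partner country? yes; or the importer is established in the territory? no. So the importation is a Relevant Importation.
Under rule 5: Relevant Importation (rule 9)? yes; and the importer is established in the territory? no. So the importation is not a Tier III Goods.
Under rule 1: the goods are for the importer's own use? no; or the declaration was not lodged electronically? no. So the importation is not a Class-E Consignment.
Under rule 15: not a Class-S Declaration (rule 3)? yes; Tier III Goods (rule 5)? no; not a Class-E Consignment (rule 1)? yes — 2 of 3 hold (need ≥2) → satisfied.
Under rule 7: the importer is not an authorised economic operator? no; or the goods do not originate in a preference-partner country? no; or the goods are intended for home use? yes. So the importation is an Excluded Entry.
Under rule 10: a valid proof of origin accompanies the goods? no; and the goods are for onward sale? yes. So the importation is not a Class-J Lot.
Under rule 4: Excluded Entry (rule 7)? yes; and not a Class-J Lot (rule 10)? yes. So the importation is a Senior Clearance.
Under rule 8: the goods have undergone substantial transformation in the partner country? yes; and the goods are subject to anti-dumping measures? no. So the importation is not an Essential Lot.
Under rule 2: Approved Goods (rule 15)? yes; and Senior Clearance (rule 4)? yes; and Essential Lot (rule 8)? no. So the importation is not a Class-T Clearance.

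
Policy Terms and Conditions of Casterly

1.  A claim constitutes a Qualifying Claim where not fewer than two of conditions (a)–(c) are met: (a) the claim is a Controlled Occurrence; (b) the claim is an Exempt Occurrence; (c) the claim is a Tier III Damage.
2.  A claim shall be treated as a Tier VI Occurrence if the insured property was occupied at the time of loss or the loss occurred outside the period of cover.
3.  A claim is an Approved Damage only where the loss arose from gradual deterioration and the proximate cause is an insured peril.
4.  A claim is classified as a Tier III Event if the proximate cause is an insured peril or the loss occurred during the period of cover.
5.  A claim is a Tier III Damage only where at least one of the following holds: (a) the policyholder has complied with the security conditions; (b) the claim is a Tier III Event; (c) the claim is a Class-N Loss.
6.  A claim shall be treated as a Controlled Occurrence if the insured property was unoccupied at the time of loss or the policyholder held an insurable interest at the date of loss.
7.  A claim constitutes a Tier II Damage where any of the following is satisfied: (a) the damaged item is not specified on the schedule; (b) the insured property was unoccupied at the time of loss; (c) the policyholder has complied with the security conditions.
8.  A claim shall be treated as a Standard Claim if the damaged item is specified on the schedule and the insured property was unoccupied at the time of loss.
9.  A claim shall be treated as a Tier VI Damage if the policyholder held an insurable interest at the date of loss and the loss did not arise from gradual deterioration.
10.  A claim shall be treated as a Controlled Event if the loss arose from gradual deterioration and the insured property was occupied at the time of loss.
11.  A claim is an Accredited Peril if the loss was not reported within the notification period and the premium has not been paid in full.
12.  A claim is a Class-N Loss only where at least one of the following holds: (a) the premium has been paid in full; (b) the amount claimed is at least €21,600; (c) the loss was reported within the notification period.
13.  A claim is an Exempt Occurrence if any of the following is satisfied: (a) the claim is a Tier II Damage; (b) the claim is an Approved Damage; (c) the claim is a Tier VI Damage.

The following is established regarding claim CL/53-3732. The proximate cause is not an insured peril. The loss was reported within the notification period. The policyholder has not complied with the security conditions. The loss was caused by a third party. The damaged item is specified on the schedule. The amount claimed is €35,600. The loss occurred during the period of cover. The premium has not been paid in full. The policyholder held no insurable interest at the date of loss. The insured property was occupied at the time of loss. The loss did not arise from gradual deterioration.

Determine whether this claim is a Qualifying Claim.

No

Under paragraph 6: the insured property was unoccupied at the time of loss? no; or the policyholder held an insurable interest at the date of loss? no. So the claim is not a Controlled Occurrence.
Under paragraph 7: the damaged item is not specified on the schedule? no; or the insured property was unoccupied at the time of loss? no; or the policyholder has complied with the security conditions? no. So the claim is not a Tier II Damage.
Under paragraph 3: the loss arose from gradual deterioration? no; and the proximate cause is an insured peril? no. So the claim is not an Approved Damage.
Under paragraph 9: the policyholder held an insurable interest at the date of loss? no; and the loss did not arise from gradual deterioration? yes. So the claim is not a Tier VI Damage.
Under paragraph 13: Tier II Damage (paragraph 7)? no; or Approved Damage (paragraph 3)? no; or Tier VI Damage (paragraph 9)? no. So the claim is not an Exempt Occurrence.
Under paragraph 4: the proximate cause is an insured peril? no; or the loss occurred during the period of cover? yes. So the claim is a Tier III Event.
Under paragraph 12: the premium has been paid in full? no; or amount claimed: €35,600 ≥ €21,600? yes; or the loss was reported within the notification period? yes. So the claim is a Class-N Loss.
Under paragraph 5: the policyholder has complied with the security conditions? no; or Tier III Event (paragraph 4)? yes; or Class-N Loss (paragraph 12)? yes. So the claim is a Tier III Damage.
Under paragraph 1: Controlled Occurrence (paragraph 6)? no; Exempt Occurrence (paragraph 13)? no; Tier III Damage (paragraph 5)? yes — 1 of 3 hold (need ≥2) → not satisfied.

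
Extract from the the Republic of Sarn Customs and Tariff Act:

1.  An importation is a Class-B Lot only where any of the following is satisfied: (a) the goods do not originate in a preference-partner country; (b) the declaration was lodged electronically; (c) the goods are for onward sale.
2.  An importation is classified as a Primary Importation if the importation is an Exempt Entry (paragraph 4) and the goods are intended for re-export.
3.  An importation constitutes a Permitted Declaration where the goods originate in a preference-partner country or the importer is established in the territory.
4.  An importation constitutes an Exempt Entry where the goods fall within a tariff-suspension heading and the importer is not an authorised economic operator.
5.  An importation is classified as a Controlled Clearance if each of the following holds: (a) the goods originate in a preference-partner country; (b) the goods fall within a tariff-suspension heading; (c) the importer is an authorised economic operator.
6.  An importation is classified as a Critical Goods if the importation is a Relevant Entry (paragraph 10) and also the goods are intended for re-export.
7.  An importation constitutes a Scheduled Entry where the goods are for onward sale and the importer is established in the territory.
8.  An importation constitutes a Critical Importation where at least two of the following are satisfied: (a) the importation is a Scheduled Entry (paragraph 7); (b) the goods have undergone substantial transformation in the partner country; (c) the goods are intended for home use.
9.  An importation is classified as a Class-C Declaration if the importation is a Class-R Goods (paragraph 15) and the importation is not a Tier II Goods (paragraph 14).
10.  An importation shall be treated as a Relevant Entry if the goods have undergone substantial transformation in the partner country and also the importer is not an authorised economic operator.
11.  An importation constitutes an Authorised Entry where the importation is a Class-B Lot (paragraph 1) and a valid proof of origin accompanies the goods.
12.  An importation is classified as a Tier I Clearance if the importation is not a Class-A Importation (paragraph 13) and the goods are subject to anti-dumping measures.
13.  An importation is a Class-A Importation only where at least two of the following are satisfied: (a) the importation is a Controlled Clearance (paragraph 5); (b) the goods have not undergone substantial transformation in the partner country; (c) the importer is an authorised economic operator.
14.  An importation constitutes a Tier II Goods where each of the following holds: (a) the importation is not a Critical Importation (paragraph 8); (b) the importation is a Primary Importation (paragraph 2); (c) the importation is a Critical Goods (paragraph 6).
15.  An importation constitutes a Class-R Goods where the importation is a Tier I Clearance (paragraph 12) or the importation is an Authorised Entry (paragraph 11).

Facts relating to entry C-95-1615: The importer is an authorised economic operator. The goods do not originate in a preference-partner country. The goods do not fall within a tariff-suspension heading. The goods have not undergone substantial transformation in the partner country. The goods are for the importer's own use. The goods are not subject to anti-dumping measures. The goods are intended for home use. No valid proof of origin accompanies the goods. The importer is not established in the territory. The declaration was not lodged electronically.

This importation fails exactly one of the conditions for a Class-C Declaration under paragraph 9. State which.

Class-R Goods

paragraph 5 — Controlled Clearance: [the goods originate in a preference-partner country? no] AND [the goods fall within a tariff-suspension heading? no] AND [the importer is an authorised economic operator? yes] → not satisfied.
paragraph 13 — Class-A Importation: Controlled Clearance (paragraph 5)? no; the goods have not undergone substantial transformation in the partner country? yes; the importer is an authorised economic operator? yes — 2 of 3 hold (need ≥2) → satisfied.
paragraph 12 — Tier I Clearance: [not a Class-A Importation (paragraph 13)? no] AND [the goods are subject to anti-dumping measures? no] → not satisfied.
paragraph 1 — Class-B Lot: [the goods do not originate in a preference-partner country? yes] OR [the declaration was lodged electronically? no] OR [the goods are for onward sale? no] → satisfied.
paragraph 11 — Authorised Entry: [Class-B Lot (paragraph 1)? yes] AND [a valid proof of origin accompanies the goods? no] → not satisfied.
paragraph 15 — Class-R Goods: [Tier I Clearance (paragraph 12)? no] OR [Authorised Entry (paragraph 11)? no] → not satisfied.
paragraph 7 — Scheduled Entry: [the goods are for onward sale? no] AND [the importer is established in the territory? no] → not satisfied.
paragraph 8 — Critical Importation: Scheduled Entry (paragraph 7)? no; the goods have undergone substantial transformation in the partner country? no; the goods are intended for home use? yes — 1 of 3 hold (need ≥2) → not satisfied.
paragraph 4 — Exempt Entry: [the goods fall within a tariff-suspension heading? no] AND [the importer is not an authorised economic operator? no] → not satisfied.
paragraph 2 — Primary Importation: [Exempt Entry (paragraph 4)? no] AND [the goods are intended for re-export? no] → not satisfied.
paragraph 10 — Relevant Entry: [the goods have undergone substantial transformation in the partner country? no] AND [the importer is not an authorised economic operator? no] → not satisfied.
paragraph 6 — Critical Goods: [Relevant Entry (paragraph 10)? no] AND [the goods are intended for re-export? no] → not satisfied.
paragraph 14 — Tier II Goods: [not a Critical Importation (paragraph 8)? yes] AND [Primary Importation (paragraph 2)? no] AND [Critical Goods (paragraph 6)? no] → not satisfied.
paragraph 9 — Class-C Declaration: [Class-R Goods (paragraph 15)? no] AND [not a Tier II Goods (paragraph 14)? yes] → not satisfied.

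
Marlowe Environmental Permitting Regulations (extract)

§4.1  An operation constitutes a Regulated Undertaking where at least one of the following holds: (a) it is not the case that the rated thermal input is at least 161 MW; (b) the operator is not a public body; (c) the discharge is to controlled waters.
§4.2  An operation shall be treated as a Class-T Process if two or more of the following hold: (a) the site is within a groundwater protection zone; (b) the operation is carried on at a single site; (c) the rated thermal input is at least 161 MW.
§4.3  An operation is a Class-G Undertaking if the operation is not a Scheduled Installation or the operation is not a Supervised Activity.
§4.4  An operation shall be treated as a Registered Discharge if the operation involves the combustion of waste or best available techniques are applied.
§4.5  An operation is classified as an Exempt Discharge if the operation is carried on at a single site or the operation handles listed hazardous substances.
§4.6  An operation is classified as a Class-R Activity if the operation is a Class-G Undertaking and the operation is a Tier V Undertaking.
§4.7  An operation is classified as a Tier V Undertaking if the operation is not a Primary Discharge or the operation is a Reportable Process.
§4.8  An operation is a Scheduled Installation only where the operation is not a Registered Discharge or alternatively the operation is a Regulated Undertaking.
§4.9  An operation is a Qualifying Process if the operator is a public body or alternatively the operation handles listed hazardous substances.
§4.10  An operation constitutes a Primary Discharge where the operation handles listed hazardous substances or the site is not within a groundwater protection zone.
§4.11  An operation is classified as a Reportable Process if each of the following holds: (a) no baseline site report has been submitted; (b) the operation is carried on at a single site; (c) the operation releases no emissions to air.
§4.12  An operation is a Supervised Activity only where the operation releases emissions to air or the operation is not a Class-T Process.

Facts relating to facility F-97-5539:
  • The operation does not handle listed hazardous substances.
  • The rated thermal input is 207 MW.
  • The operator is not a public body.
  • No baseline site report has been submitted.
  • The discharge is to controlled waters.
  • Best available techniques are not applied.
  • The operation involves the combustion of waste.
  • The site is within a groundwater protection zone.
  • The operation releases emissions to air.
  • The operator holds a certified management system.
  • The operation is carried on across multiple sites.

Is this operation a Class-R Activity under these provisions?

No

Under §4.4: the operation involves the combustion of waste? yes; or best available techniques are applied? no. So the operation is a Registered Discharge.
Under §4.1: rated thermal input: 207 MW ≥ 161 MW? yes, so negated condition no; or the operator is not a public body? yes; or the discharge is to controlled waters? yes. So the operation is a Regulated Undertaking.
Under §4.8: not a Registered Discharge (§4.4)? no; or Regulated Undertaking (§4.1)? yes. So the operation is a Scheduled Installation.
Under §4.2: the site is within a groundwater protection zone? yes; the operation is carried on at a single site? no; rated thermal input: 207 MW ≥ 161 MW? yes — 2 of 3 hold (need ≥2) → satisfied.
Under §4.12: the operation releases emissions to air? yes; or not a Class-T Process (§4.2)? no. So the operation is a Supervised Activity.
Under §4.3: not a Scheduled Installation (§4.8)? no; or not a Supervised Activity (§4.12)? no. So the operation is not a Class-G Undertaking.
Under §4.10: the operation handles listed hazardous substances? no; or the site is not within a groundwater protection zone? no. So the operation is not a Primary Discharge.
Under §4.11: no baseline site report has been submitted? yes; and the operation is carried on at a single site? no; and the operation releases no emissions to air? no. So the operation is not a Reportable Process.
Under §4.7: not a Primary Discharge (§4.10)? yes; or Reportable Process (§4.11)? no. So the operation is a Tier V Undertaking.
Under §4.6: Class-G Undertaking (§4.3)? no; and Tier V Undertaking (§4.7)? yes. So the operation is not a Class-R Activity.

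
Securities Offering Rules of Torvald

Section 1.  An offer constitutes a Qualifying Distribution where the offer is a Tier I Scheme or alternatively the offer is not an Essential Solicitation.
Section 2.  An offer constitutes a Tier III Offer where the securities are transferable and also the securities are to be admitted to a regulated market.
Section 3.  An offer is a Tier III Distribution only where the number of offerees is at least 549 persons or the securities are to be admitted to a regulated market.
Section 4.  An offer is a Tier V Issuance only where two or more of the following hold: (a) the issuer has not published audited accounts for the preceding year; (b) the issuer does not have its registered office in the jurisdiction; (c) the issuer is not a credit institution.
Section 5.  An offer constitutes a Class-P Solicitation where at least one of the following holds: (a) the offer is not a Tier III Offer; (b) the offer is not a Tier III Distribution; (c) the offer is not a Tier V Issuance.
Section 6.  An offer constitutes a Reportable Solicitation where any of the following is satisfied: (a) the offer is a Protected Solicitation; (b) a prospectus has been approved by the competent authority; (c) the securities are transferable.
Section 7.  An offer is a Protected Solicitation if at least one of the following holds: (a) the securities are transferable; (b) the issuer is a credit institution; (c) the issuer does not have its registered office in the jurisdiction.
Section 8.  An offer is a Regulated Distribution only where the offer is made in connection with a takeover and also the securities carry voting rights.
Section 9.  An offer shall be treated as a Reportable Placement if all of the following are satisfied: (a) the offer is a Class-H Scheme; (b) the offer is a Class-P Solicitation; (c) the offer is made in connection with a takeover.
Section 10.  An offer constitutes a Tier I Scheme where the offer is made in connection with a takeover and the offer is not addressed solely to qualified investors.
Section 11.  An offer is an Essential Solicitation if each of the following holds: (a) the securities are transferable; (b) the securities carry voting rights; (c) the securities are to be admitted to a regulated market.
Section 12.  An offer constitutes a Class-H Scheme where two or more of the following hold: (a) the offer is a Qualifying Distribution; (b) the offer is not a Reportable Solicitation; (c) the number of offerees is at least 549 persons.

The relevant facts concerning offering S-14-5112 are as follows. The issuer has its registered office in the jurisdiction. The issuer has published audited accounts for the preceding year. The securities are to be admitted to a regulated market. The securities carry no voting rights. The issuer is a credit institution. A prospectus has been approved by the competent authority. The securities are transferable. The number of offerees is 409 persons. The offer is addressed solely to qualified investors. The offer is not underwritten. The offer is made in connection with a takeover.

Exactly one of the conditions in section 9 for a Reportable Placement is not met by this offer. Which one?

Class-H Scheme

Under section 10: the offer is made in connection with a takeover? yes; and the offer is not addressed solely to qualified investors? no. So the offer is not a Tier I Scheme.
Under section 11: the securities are transferable? yes; and the securities carry voting rights? no; and the securities are to be admitted to a regulated market? yes. So the offer is not an Essential Solicitation.
Under section 1: Tier I Scheme (section 10)? no; or not an Essential Solicitation (section 11)? yes. So the offer is a Qualifying Distribution.
Under section 7: the securities are transferable? yes; or the issuer is a credit institution? yes; or the issuer does not have its registered office in the jurisdiction? no. So the offer is a Protected Solicitation.
Under section 6: Protected Solicitation (section 7)? yes; or a prospectus has been approved by the competent authority? yes; or the securities are transferable? yes. So the offer is a Reportable Solicitation.
Under section 12: Qualifying Distribution (section 1)? yes; not a Reportable Solicitation (section 6)? no; number of offerees: 409 persons ≥ 549 persons? no — 1 of 3 hold (need ≥2) → not satisfied.
Under section 2: the securities are transferable? yes; and the securities are to be admitted to a regulated market? yes. So the offer is a Tier III Offer.
Under section 3: number of offerees: 409 persons ≥ 549 persons? no; or the securities are to be admitted to a regulated market? yes. So the offer is a Tier III Distribution.
Under section 4: the issuer has not published audited accounts for the preceding year? no; the issuer does not have its registered office in the jurisdiction? no; the issuer is not a credit institution? no — 0 of 3 hold (need ≥2) → not satisfied.
Under section 5: not a Tier III Offer (section 2)? no; or not a Tier III Distribution (section 3)? no; or not a Tier V Issuance (section 4)? yes. So the offer is a Class-P Solicitation.
Under section 9: Class-H Scheme (section 12)? no; and Class-P Solicitation (section 5)? yes; and the offer is made in connection with a takeover? yes. So the offer is not a Reportable Placement.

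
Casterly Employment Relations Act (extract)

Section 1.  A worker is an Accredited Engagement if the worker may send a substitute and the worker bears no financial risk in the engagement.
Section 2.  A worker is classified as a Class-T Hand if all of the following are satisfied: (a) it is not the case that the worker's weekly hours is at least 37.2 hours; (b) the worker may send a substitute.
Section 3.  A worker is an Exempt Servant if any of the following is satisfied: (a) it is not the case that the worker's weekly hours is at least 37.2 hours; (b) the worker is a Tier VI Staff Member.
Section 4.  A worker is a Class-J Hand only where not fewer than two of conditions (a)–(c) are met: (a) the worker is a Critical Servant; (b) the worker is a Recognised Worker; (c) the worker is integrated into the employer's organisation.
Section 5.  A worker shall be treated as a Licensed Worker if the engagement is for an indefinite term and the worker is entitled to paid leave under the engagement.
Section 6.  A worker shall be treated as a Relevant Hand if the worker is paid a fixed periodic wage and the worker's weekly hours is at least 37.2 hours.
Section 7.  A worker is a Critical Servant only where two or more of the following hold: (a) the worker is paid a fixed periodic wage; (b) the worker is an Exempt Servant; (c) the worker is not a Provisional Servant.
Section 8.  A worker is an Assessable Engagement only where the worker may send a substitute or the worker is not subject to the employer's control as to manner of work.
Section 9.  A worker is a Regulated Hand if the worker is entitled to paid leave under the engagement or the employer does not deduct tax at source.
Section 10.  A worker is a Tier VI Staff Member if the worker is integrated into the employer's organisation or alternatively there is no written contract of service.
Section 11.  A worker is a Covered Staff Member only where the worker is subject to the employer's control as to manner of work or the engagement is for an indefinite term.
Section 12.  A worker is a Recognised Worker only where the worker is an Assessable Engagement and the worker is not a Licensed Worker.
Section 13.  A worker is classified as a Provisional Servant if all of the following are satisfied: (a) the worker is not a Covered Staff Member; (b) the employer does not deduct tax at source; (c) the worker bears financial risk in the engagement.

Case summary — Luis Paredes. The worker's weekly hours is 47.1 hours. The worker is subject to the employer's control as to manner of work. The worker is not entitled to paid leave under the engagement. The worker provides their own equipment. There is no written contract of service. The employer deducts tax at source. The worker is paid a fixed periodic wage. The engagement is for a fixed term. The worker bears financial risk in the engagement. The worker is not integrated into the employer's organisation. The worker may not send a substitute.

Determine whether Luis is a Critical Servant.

section 10 — Tier VI Staff Member: [the worker is integrated into the employer's organisation? no] OR [there is no written contract of service? yes] → satisfied.
section 3 — Exempt Servant: [worker's weekly hours: 47.1 hours ≥ 37.2 hours? yes, so negated condition no] OR [Tier VI Staff Member (section 10)? yes] → satisfied.
section 11 — Covered Staff Member: [the worker is subject to the employer's control as to manner of work? yes] OR [the engagement is for an indefinite term? no] → satisfied.
section 13 — Provisional Servant: [not a Covered Staff Member (section 11)? no] AND [the employer does not deduct tax at source? no] AND [the worker bears financial risk in the engagement? yes] → not satisfied.
section 7 — Critical Servant: the worker is paid a fixed periodic wage? yes; Exempt Servant (section 3)? yes; not a Provisional Servant (section 13)? yes — 3 of 3 hold (need ≥2) → satisfied.

Yes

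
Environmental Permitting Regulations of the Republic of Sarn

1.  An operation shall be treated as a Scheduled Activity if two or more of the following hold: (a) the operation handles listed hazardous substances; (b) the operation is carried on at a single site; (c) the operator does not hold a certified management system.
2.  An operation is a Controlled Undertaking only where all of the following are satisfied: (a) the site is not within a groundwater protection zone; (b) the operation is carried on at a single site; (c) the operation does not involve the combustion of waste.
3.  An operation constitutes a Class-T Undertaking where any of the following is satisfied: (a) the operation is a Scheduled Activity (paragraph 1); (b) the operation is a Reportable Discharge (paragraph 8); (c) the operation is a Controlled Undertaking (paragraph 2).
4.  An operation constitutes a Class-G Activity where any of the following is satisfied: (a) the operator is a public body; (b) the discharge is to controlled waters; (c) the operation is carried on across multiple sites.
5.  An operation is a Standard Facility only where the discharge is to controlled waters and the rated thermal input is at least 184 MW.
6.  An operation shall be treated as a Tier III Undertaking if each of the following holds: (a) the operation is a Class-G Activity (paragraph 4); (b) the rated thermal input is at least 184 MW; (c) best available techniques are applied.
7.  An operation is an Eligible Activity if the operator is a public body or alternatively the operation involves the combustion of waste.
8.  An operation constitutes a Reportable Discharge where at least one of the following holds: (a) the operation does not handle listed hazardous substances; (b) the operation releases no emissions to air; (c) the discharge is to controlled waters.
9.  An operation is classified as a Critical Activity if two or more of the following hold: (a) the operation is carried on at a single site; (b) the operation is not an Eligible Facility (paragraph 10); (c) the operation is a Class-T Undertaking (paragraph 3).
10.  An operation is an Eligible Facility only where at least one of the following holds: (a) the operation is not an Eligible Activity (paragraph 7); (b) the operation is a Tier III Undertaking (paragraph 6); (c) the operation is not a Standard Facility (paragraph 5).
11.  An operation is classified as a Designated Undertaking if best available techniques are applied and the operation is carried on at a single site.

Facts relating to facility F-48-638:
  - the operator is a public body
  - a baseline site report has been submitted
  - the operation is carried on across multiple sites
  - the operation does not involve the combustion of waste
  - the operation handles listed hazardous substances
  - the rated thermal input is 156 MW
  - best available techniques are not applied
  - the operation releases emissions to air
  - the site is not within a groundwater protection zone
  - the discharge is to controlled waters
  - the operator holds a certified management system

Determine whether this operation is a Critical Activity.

No

paragraph 7 — Eligible Activity: [the operator is a public body? yes] OR [the operation involves the combustion of waste? no] → satisfied.
paragraph 4 — Class-G Activity: [the operator is a public body? yes] OR [the discharge is to controlled waters? yes] OR [the operation is carried on across multiple sites? yes] → satisfied.
paragraph 6 — Tier III Undertaking: [Class-G Activity (paragraph 4)? yes] AND [rated thermal input: 156 MW ≥ 184 MW? no] AND [best available techniques are applied? no] → not satisfied.
paragraph 5 — Standard Facility: [the discharge is to controlled waters? yes] AND [rated thermal input: 156 MW ≥ 184 MW? no] → not satisfied.
paragraph 10 — Eligible Facility: [not an Eligible Activity (paragraph 7)? no] OR [Tier III Undertaking (paragraph 6)? no] OR [not a Standard Facility (paragraph 5)? yes] → satisfied.
paragraph 1 — Scheduled Activity: the operation handles listed hazardous substances? yes; the operation is carried on at a single site? no; the operator does not hold a certified management system? no — 1 of 3 hold (need ≥2) → not satisfied.
paragraph 8 — Reportable Discharge: [the operation does not handle listed hazardous substances? no] OR [the operation releases no emissions to air? no] OR [the discharge is to controlled waters? yes] → satisfied.
paragraph 2 — Controlled Undertaking: [the site is not within a groundwater protection zone? yes] AND [the operation is carried on at a single site? no] AND [the operation does not involve the combustion of waste? yes] → not satisfied.
paragraph 3 — Class-T Undertaking: [Scheduled Activity (paragraph 1)? no] OR [Reportable Discharge (paragraph 8)? yes] OR [Controlled Undertaking (paragraph 2)? no] → satisfied.
paragraph 9 — Critical Activity: the operation is carried on at a single site? no; not an Eligible Facility (paragraph 10)? no; Class-T Undertaking (paragraph 3)? yes — 1 of 3 hold (need ≥2) → not satisfied.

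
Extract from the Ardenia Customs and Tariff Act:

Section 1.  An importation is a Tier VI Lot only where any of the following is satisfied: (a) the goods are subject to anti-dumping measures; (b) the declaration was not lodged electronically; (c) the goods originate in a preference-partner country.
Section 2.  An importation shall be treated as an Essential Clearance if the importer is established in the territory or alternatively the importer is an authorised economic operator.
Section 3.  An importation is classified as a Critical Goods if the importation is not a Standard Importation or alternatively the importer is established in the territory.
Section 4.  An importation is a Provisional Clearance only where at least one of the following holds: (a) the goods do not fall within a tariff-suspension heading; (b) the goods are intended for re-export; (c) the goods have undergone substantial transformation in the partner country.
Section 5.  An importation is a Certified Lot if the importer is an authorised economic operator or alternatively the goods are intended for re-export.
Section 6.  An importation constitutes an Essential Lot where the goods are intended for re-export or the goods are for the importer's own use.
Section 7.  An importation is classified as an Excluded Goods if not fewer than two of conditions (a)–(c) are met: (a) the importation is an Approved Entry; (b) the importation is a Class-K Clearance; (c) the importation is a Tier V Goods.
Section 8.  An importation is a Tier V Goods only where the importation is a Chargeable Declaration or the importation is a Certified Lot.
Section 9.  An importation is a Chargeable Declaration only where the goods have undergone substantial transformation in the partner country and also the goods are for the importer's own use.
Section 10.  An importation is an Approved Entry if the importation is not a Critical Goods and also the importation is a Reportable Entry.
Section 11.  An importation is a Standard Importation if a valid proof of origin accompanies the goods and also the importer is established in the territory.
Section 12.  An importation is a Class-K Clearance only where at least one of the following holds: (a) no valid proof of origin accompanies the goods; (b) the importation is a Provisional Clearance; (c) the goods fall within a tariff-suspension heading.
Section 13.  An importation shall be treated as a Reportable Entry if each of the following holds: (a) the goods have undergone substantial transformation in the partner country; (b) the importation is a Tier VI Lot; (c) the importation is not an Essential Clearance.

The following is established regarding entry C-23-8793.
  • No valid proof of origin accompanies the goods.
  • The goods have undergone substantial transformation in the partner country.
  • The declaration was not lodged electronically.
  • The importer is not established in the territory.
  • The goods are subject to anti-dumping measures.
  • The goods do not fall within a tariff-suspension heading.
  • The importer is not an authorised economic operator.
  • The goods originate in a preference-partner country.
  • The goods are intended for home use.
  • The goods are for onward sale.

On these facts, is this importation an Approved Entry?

No

section 11 — Standard Importation: [a valid proof of origin accompanies the goods? no] AND [the importer is established in the territory? no] → not satisfied.
section 3 — Critical Goods: [not a Standard Importation (section 11)? yes] OR [the importer is established in the territory? no] → satisfied.
section 1 — Tier VI Lot: [the goods are subject to anti-dumping measures? yes] OR [the declaration was not lodged electronically? yes] OR [the goods originate in a preference-partner country? yes] → satisfied.
section 2 — Essential Clearance: [the importer is established in the territory? no] OR [the importer is an authorised economic operator? no] → not satisfied.
section 13 — Reportable Entry: [the goods have undergone substantial transformation in the partner country? yes] AND [Tier VI Lot (section 1)? yes] AND [not an Essential Clearance (section 2)? yes] → satisfied.
section 10 — Approved Entry: [not a Critical Goods (section 3)? no] AND [Reportable Entry (section 13)? yes] → not satisfied.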